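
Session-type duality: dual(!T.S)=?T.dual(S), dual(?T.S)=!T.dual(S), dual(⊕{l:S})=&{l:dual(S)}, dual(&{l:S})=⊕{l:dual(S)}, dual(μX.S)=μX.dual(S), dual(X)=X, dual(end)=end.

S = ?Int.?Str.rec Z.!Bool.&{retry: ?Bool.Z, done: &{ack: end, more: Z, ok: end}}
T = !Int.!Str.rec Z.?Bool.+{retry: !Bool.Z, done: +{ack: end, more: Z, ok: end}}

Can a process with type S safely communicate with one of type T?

YES

?Int ‖ !Int  match
  ?Str ‖ !Str  match
    rec Z ‖ rec Z  match (rec unchanged)
      !Bool ‖ ?Bool  match
        &{retry,done} ‖ +{retry,done}  match same labels
          [retry]
            ?Bool ‖ !Bool  match
              Z ‖ Z  match
          [done]
            &{ack,more,ok} ‖ +{ack,more,ok}  match same labels
              [ack]
                end ‖ end  match
              [more]
                Z ‖ Z  match
              [ok]
                end ‖ end  match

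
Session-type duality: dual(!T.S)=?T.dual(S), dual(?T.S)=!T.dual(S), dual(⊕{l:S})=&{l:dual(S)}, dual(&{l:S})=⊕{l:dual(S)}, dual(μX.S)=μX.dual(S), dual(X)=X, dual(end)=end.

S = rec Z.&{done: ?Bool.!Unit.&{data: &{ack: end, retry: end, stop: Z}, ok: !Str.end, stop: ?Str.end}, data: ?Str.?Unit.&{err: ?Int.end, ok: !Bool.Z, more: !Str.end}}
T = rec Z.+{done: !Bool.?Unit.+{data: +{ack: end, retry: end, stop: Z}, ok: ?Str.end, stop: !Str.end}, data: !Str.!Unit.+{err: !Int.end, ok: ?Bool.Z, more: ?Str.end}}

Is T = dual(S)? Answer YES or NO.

rec Z ‖ rec Z  ✓ (rec unchanged)
  &{done,data} ‖ +{done,data}  ✓ label sets agree
    case done:
      ?Bool ‖ !Bool  ✓
        !Unit ‖ ?Unit  ✓
          &{data,ok,stop} ‖ +{data,ok,stop}  ✓ label sets agree
            case data:
              &{ack,retry,stop} ‖ +{ack,retry,stop}  ✓ label sets agree
                case ack:
                  end ‖ end  ✓
                case retry:
                  end ‖ end  ✓
                case stop:
                  Z ‖ Z  ✓
            case ok:
              !Str ‖ ?Str  ✓
                end ‖ end  ✓
            case stop:
              ?Str ‖ !Str  ✓
                end ‖ end  ✓
    case data:
      ?Str ‖ !Str  ✓
        ?Unit ‖ !Unit  ✓
          &{err,ok,more} ‖ +{err,ok,more}  ✓ label sets agree
            case err:
              ?Int ‖ !Int  ✓
                end ‖ end  ✓
            case ok:
              !Bool ‖ ?Bool  ✓
                Z ‖ Z  ✓
            case more:
              !Str ‖ ?Str  ✓
                end ‖ end  ✓

YES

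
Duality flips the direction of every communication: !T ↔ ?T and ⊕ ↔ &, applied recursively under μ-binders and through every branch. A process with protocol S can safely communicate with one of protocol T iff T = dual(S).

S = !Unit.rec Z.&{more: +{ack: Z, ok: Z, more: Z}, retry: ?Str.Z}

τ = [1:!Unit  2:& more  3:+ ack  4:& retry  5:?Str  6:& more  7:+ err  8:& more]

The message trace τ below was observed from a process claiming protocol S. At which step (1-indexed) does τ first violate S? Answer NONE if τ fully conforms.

7

step 1: !Unit  match  now at rec Z.…
step 2: & more  match  now at +{ack: rec Z.…, ok: rec Z.…, more: rec Z.…}
step 3: + ack  match  now at rec Z.…
step 4: & retry  match  now at ?Str.rec Z.…
step 5: ?Str  match  now at rec Z.…
step 6: & more  match  now at +{ack: rec Z.…, ok: rec Z.…, more: rec Z.…}
step 7: got + err, protocol expects + ack or + ok or + more  ✗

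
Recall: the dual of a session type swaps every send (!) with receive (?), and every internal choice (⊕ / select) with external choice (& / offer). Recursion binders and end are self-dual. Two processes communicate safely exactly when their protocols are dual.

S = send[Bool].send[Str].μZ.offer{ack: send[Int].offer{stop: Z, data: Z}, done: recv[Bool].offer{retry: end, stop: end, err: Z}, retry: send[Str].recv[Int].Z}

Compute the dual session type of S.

recv[Bool].recv[Str].μZ.select{ack: recv[Int].select{stop: Z, data: Z}, done: send[Bool].select{retry: end, stop: end, err: Z}, retry: recv[Str].send[Int].Z}

send[Bool] = recv[Bool]
  send[Str] = recv[Str]
    μZ = μZ  (rec unchanged)
      offer{ack,done,retry} = select{ack,done,retry}  (offer→select)
        case ack:
          send[Int] = recv[Int]
            offer{stop,data} = select{stop,data}  (offer→select)
              case stop:
                Z ↦ Z
              case data:
                Z ↦ Z
        case done:
          recv[Bool] = send[Bool]
            offer{retry,stop,err} = select{retry,stop,err}  (offer→select)
              case retry:
                end ↦ end
              case stop:
                end ↦ end
              case err:
                Z ↦ Z
        case retry:
          send[Str] = recv[Str]
            recv[Int] = send[Int]
              Z ↦ Z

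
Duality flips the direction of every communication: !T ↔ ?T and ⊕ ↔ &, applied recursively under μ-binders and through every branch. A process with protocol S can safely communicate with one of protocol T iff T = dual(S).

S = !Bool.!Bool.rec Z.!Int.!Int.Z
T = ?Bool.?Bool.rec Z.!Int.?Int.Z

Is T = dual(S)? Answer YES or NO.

NO

!Bool ‖ ?Bool  ok
  !Bool ‖ ?Bool  ok
    rec Z ‖ rec Z  ok (binder kept)
      !Int ‖ !Int  ✗ same direction on both sides — not dual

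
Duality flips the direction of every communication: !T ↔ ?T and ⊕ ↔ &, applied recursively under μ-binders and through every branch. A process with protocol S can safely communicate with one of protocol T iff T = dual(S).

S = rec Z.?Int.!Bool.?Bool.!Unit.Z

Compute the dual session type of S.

rec Z ↦ rec Z  (μ self-dual)
  ?Int ↦ !Int
    !Bool ↦ ?Bool
      ?Bool ↦ !Bool
        !Unit ↦ ?Unit
          Z ↦ Z

rec Z.!Int.?Bool.!Bool.?Unit.Z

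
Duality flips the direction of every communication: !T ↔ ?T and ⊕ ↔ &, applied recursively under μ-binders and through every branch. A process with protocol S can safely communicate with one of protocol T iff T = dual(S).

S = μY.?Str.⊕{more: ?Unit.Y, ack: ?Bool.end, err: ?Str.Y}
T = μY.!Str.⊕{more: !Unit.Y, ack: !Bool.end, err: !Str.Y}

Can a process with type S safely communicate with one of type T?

μY | μY  ✓ (μ self-dual)
  ?Str | !Str  ✓
    ⊕{more,ack,err} | ⊕{more,ack,err}  ✗ choice polarity not flipped — not dual

NO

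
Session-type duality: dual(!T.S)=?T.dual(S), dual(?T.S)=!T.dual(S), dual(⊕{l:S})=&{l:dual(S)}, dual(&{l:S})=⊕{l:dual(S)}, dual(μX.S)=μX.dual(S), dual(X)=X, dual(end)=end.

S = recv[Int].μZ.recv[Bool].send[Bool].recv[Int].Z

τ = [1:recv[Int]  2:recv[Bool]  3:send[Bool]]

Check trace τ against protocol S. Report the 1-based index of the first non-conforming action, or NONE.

[1] recv[Int]  ok  residual = μZ.…
[2] recv[Bool]  ok  residual = send[Bool].recv[Int].μZ.…
[3] send[Bool]  ok  residual = recv[Int].μZ.…
trace exhausted — no violation

NONE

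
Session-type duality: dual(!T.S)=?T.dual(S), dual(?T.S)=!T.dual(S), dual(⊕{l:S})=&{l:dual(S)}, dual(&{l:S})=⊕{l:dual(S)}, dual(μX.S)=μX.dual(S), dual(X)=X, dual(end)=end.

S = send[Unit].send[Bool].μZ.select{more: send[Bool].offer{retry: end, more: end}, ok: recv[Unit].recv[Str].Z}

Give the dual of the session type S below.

recv[Unit].recv[Bool].μZ.offer{more: recv[Bool].select{retry: end, more: end}, ok: send[Unit].send[Str].Z}

send[Unit] ↦ recv[Unit]
  send[Bool] ↦ recv[Bool]
    μZ ↦ μZ  (binder kept)
      select{more,ok} ↦ offer{more,ok}  (select→offer)
        [more]
          send[Bool] ↦ recv[Bool]
            offer{retry,more} ↦ select{retry,more}  (external→internal)
              [retry]
                end ↦ end
              [more]
                end ↦ end
        [ok]
          recv[Unit] ↦ send[Unit]
            recv[Str] ↦ send[Str]
              Z ↦ Z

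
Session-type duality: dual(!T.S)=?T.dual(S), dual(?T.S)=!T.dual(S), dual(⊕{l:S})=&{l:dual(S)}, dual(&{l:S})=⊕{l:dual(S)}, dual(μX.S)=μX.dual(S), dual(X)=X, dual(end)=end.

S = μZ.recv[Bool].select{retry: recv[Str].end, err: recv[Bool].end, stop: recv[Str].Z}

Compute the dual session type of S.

μZ ↦ μZ  (binder kept)
  recv[Bool] ↦ send[Bool]
    select{retry,err,stop} ↦ offer{retry,err,stop}  (⊕→&)
      case retry:
        recv[Str] ↦ send[Str]
          dual(end) = end
      case err:
        recv[Bool] ↦ send[Bool]
          dual(end) = end
      case stop:
        recv[Str] ↦ send[Str]
          dual(Z) = Z

μZ.send[Bool].offer{retry: send[Str].end, err: send[Bool].end, stop: send[Str].Z}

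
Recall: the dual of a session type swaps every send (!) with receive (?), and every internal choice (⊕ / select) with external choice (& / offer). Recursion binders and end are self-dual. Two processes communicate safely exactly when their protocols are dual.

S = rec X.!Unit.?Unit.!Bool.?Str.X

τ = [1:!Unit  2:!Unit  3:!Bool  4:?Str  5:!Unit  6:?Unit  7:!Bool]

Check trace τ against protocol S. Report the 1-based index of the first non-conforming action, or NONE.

2

step 1: !Unit  match  state: ?Unit.!Bool.?Str.rec X.…
step 2: got !Unit, protocol expects ?Unit  ✗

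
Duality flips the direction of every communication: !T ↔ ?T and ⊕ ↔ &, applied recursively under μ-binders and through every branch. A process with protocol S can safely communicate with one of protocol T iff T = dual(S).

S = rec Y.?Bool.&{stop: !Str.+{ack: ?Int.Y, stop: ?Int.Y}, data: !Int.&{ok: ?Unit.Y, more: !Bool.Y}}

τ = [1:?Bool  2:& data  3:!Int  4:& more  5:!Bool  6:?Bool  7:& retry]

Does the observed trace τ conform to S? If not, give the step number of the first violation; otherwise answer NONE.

@1 ?Bool  ✓  cont: &{stop: !Str.+{ack: ?Int.rec Y.…, stop: ?Int.rec Y.…}, data: !Int.&{ok: ?Unit.rec Y.…, more: !Bool.rec Y.…}}
@2 & data  ✓  cont: !Int.&{ok: ?Unit.rec Y.…, more: !Bool.rec Y.…}
@3 !Int  ✓  cont: &{ok: ?Unit.rec Y.…, more: !Bool.rec Y.…}
@4 & more  ✓  cont: !Bool.rec Y.…
@5 !Bool  ✓  cont: rec Y.…
@6 ?Bool  ✓  cont: &{stop: !Str.+{ack: ?Int.rec Y.…, stop: ?Int.rec Y.…}, data: !Int.&{ok: ?Unit.rec Y.…, more: !Bool.rec Y.…}}
@7 got & retry, protocol expects & stop or & data  ✗

7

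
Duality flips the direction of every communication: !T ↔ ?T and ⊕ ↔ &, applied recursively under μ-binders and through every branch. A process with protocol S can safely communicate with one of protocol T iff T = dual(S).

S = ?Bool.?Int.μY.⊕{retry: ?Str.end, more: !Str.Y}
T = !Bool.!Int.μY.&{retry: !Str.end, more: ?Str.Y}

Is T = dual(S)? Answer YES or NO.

?Bool ‖ !Bool  ok
  ?Int ‖ !Int  ok
    μY ‖ μY  ok (binder kept)
      ⊕{retry,more} ‖ &{retry,more}  ok label sets agree
        • retry:
          ?Str ‖ !Str  ok
            end ‖ end  ok
        • more:
          !Str ‖ ?Str  ok
            Y ‖ Y  ok

YES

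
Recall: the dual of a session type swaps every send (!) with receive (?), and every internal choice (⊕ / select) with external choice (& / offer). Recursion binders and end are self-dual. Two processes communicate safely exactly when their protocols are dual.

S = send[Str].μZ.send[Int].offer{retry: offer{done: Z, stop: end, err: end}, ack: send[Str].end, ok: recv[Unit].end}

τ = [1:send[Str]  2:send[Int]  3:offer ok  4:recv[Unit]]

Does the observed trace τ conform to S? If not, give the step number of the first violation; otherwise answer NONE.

NONE

@1 send[Str]  ok  residual = μZ.…
@2 send[Int]  ok  residual = offer{retry: offer{done: μZ.…, stop: end, err: end}, ack: send[Str].end, ok: recv[Unit].end}
@3 offer ok  ok  residual = recv[Unit].end
@4 recv[Unit]  ok  residual = end
all 4 steps conform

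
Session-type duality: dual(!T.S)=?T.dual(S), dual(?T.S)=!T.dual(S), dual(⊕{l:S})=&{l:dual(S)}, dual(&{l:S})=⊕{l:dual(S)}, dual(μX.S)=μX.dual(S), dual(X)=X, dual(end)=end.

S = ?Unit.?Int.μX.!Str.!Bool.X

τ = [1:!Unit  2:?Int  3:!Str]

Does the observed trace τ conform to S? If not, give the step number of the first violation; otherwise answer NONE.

1

[1] got !Unit, protocol expects ?Unit  ✗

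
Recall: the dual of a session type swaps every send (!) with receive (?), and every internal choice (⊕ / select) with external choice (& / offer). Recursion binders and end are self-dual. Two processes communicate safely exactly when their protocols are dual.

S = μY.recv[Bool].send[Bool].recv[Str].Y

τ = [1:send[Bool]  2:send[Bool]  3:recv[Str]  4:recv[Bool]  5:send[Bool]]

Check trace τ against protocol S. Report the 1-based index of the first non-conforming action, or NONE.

@1 got send[Bool], protocol expects recv[Bool]  ✗

1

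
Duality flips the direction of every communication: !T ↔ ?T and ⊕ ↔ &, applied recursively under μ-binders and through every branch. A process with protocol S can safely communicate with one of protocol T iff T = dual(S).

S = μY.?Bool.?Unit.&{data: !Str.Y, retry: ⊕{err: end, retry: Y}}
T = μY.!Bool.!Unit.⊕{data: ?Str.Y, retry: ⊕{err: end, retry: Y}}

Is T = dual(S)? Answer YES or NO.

NO

μY | μY  ✓ (binder kept)
  ?Bool | !Bool  ✓
    ?Unit | !Unit  ✓
      &{data,retry} | ⊕{data,retry}  ✓ same labels
        [data]
          !Str | ?Str  ✓
            Y | Y  ✓
        [retry]
          ⊕{err,retry} | ⊕{err,retry}  ✗ choice polarity not flipped — not dual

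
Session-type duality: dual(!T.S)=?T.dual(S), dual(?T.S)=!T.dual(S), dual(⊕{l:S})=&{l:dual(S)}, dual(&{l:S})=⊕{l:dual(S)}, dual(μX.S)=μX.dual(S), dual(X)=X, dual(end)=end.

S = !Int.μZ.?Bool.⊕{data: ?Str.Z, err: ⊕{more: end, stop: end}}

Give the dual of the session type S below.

?Int.μZ.!Bool.&{data: !Str.Z, err: &{more: end, stop: end}}

!Int ↦ ?Int
  μZ ↦ μZ  (μ self-dual)
    ?Bool ↦ !Bool
      ⊕{data,err} ↦ &{data,err}  (select→offer)
        case data:
          ?Str ↦ !Str
            dual(Z) = Z
        case err:
          ⊕{more,stop} ↦ &{more,stop}  (select→offer)
            case more:
              dual(end) = end
            case stop:
              dual(end) = end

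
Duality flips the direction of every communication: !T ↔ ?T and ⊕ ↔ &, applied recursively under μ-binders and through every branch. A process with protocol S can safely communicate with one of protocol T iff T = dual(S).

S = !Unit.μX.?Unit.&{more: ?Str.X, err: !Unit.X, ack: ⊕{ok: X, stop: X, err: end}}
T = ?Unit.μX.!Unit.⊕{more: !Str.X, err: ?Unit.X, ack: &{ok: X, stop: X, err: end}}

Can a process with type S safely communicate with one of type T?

!Unit ‖ ?Unit  match
  μX ‖ μX  match (rec unchanged)
    ?Unit ‖ !Unit  match
      &{more,err,ack} ‖ ⊕{more,err,ack}  match label sets agree
        case more:
          ?Str ‖ !Str  match
            X ‖ X  match
        case err:
          !Unit ‖ ?Unit  match
            X ‖ X  match
        case ack:
          ⊕{ok,stop,err} ‖ &{ok,stop,err}  match label sets agree
            case ok:
              X ‖ X  match
            case stop:
              X ‖ X  match
            case err:
              end ‖ end  match

YES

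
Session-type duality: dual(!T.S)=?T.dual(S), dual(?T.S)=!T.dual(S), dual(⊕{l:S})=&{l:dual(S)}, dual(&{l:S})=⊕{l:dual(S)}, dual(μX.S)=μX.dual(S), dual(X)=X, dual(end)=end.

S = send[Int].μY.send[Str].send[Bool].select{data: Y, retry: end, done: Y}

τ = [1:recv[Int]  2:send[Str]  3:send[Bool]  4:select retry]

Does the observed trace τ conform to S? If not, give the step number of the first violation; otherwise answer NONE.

step 1: got recv[Int], protocol expects send[Int]  ✗

1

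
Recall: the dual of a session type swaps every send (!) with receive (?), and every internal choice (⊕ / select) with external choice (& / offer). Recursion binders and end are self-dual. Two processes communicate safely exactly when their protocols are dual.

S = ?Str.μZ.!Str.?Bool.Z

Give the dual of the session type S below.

!Str.μZ.?Str.!Bool.Z

?Str = !Str
  μZ = μZ  (rec unchanged)
    !Str = ?Str
      ?Bool = !Bool
        dual(Z) = Z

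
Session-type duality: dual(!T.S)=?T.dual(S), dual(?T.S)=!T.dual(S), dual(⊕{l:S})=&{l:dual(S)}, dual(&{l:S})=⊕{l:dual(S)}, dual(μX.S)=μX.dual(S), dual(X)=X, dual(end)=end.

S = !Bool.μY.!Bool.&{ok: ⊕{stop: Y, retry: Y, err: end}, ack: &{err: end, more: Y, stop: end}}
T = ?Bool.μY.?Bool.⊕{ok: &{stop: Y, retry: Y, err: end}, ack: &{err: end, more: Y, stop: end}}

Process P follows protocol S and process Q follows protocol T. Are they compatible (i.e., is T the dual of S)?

!Bool ‖ ?Bool  ✓
  μY ‖ μY  ✓ (μ self-dual)
    !Bool ‖ ?Bool  ✓
      &{ok,ack} ‖ ⊕{ok,ack}  ✓ same labels
        • ok:
          ⊕{stop,retry,err} ‖ &{stop,retry,err}  ✓ same labels
            • stop:
              Y ‖ Y  ✓
            • retry:
              Y ‖ Y  ✓
            • err:
              end ‖ end  ✓
        • ack:
          &{err,more,stop} ‖ &{err,more,stop}  ✗ choice polarity not flipped — not dual

NO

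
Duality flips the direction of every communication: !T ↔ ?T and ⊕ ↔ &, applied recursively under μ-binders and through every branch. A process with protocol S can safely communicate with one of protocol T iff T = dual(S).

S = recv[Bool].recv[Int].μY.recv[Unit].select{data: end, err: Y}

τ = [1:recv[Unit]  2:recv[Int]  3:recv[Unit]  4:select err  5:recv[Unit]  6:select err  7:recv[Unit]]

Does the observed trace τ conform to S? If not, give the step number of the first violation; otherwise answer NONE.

step 1: got recv[Unit], protocol expects recv[Bool]  ✗

1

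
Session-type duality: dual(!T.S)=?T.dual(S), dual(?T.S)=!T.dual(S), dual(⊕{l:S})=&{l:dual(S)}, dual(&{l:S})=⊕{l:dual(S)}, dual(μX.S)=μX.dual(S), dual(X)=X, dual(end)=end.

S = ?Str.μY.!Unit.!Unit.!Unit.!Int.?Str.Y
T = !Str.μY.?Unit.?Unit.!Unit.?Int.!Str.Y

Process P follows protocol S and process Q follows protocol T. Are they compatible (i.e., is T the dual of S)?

NO

?Str vs !Str  match
  μY vs μY  match (μ self-dual)
    !Unit vs ?Unit  match
      !Unit vs ?Unit  match
        !Unit vs !Unit  ✗ same direction on both sides — not dual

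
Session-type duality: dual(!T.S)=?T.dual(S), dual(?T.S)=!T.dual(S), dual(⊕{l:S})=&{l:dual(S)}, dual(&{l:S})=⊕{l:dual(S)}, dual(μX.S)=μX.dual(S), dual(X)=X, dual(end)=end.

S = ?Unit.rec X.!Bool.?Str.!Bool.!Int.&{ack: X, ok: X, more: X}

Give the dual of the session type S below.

?Unit = !Unit
  rec X = rec X  (binder kept)
    !Bool = ?Bool
      ?Str = !Str
        !Bool = ?Bool
          !Int = ?Int
            &{ack,ok,more} = +{ack,ok,more}  (&→⊕)
              • ack:
                X self-dual
              • ok:
                X self-dual
              • more:
                X self-dual

!Unit.rec X.?Bool.!Str.?Bool.?Int.+{ack: X, ok: X, more: X}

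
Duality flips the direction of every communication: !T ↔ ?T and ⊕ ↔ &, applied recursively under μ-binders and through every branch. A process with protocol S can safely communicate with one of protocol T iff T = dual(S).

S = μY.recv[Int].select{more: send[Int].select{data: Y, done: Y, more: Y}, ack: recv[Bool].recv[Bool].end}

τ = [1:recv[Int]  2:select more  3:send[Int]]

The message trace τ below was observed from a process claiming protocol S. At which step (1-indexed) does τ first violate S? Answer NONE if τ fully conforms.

NONE

[1] recv[Int]  ✓  residual = select{more: send[Int].select{data: μY.…, done: μY.…, more: μY.…}, ack: recv[Bool].recv[Bool].end}
[2] select more  ✓  residual = send[Int].select{data: μY.…, done: μY.…, more: μY.…}
[3] send[Int]  ✓  residual = select{data: μY.…, done: μY.…, more: μY.…}
τ conforms to S (length 3)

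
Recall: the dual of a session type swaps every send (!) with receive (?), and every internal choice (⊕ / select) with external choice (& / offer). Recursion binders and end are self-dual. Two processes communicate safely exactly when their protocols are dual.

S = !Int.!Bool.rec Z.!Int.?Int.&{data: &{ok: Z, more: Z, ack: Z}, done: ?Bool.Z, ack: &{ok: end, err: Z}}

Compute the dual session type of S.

?Int.?Bool.rec Z.?Int.!Int.+{data: +{ok: Z, more: Z, ack: Z}, done: !Bool.Z, ack: +{ok: end, err: Z}}

!Int → ?Int
  !Bool → ?Bool
    rec Z → rec Z  (μ self-dual)
      !Int → ?Int
        ?Int → !Int
          &{data,done,ack} → +{data,done,ack}  (external→internal)
            • data:
              &{ok,more,ack} → +{ok,more,ack}  (external→internal)
                • ok:
                  dual(Z) = Z
                • more:
                  dual(Z) = Z
                • ack:
                  dual(Z) = Z
            • done:
              ?Bool → !Bool
                dual(Z) = Z
            • ack:
              &{ok,err} → +{ok,err}  (external→internal)
                • ok:
                  dual(end) = end
                • err:
                  dual(Z) = Z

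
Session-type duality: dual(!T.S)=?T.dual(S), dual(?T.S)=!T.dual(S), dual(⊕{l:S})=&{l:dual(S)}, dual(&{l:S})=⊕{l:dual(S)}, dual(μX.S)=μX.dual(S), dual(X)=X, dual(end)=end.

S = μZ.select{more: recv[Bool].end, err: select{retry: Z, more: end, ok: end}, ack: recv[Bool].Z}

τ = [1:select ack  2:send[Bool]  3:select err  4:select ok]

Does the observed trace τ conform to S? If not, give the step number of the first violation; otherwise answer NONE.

[1] select ack  ✓  now at recv[Bool].μZ.…
[2] got send[Bool], protocol expects recv[Bool]  ✗

2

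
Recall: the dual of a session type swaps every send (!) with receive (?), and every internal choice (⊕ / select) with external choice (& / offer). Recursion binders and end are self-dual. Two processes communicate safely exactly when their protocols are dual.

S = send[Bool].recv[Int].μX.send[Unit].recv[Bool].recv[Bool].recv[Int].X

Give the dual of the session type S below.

recv[Bool].send[Int].μX.recv[Unit].send[Bool].send[Bool].send[Int].X

send[Bool] → recv[Bool]
  recv[Int] → send[Int]
    μX → μX  (μ self-dual)
      send[Unit] → recv[Unit]
        recv[Bool] → send[Bool]
          recv[Bool] → send[Bool]
            recv[Int] → send[Int]
              dual(X) = X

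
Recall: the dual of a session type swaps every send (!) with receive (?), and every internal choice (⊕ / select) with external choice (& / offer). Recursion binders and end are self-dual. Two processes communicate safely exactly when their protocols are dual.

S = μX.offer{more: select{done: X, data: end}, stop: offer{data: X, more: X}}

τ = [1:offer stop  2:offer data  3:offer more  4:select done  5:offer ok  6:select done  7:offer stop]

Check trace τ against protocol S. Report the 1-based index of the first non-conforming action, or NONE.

[1] offer stop  ok  residual = offer{data: μX.…, more: μX.…}
[2] offer data  ok  residual = μX.…
[3] offer more  ok  residual = select{done: μX.…, data: end}
[4] select done  ok  residual = μX.…
[5] got offer ok, protocol expects offer more or offer stop  ✗

5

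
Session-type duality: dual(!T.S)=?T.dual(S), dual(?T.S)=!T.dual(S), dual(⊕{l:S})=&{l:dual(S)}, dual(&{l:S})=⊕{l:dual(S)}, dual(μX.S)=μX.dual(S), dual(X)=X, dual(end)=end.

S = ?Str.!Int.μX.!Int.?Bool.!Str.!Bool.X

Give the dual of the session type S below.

!Str.?Int.μX.?Int.!Bool.?Str.?Bool.X

?Str ↦ !Str
  !Int ↦ ?Int
    μX ↦ μX  (μ self-dual)
      !Int ↦ ?Int
        ?Bool ↦ !Bool
          !Str ↦ ?Str
            !Bool ↦ ?Bool
              X ↦ X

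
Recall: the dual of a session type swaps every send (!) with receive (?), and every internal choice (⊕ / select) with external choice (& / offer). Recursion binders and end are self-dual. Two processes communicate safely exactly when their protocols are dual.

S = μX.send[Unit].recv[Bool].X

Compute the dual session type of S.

μX → μX  (μ self-dual)
  send[Unit] → recv[Unit]
    recv[Bool] → send[Bool]
      dual(X) = X

μX.recv[Unit].send[Bool].X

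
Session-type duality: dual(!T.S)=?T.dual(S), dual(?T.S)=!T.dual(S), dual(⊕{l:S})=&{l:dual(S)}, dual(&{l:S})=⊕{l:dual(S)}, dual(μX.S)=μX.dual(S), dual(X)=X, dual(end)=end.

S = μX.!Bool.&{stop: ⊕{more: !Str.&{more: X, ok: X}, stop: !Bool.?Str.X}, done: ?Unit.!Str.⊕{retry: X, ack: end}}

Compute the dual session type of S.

μX = μX  (μ self-dual)
  !Bool = ?Bool
    &{stop,done} = ⊕{stop,done}  (offer→select)
      • stop:
        ⊕{more,stop} = &{more,stop}  (select→offer)
          • more:
            !Str = ?Str
              &{more,ok} = ⊕{more,ok}  (offer→select)
                • more:
                  dual(X) = X
                • ok:
                  dual(X) = X
          • stop:
            !Bool = ?Bool
              ?Str = !Str
                dual(X) = X
      • done:
        ?Unit = !Unit
          !Str = ?Str
            ⊕{retry,ack} = &{retry,ack}  (select→offer)
              • retry:
                dual(X) = X
              • ack:
                dual(end) = end

μX.?Bool.⊕{stop: &{more: ?Str.⊕{more: X, ok: X}, stop: ?Bool.!Str.X}, done: !Unit.?Str.&{retry: X, ack: end}}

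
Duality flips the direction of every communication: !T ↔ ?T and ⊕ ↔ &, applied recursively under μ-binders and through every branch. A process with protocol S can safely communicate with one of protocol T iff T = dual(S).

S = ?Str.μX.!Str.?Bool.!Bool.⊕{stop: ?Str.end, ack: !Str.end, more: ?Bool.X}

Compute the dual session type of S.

!Str.μX.?Str.!Bool.?Bool.&{stop: !Str.end, ack: ?Str.end, more: !Bool.X}

?Str ↦ !Str
  μX ↦ μX  (μ self-dual)
    !Str ↦ ?Str
      ?Bool ↦ !Bool
        !Bool ↦ ?Bool
          ⊕{stop,ack,more} ↦ &{stop,ack,more}  (select→offer)
            case stop:
              ?Str ↦ !Str
                end self-dual
            case ack:
              !Str ↦ ?Str
                end self-dual
            case more:
              ?Bool ↦ !Bool
                X self-dual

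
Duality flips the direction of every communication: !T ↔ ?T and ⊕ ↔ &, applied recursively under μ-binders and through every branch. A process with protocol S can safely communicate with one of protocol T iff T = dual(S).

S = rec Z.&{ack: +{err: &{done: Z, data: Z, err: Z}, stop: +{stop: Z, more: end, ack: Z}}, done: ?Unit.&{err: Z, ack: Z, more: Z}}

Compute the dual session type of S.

rec Z.+{ack: &{err: +{done: Z, data: Z, err: Z}, stop: &{stop: Z, more: end, ack: Z}}, done: !Unit.+{err: Z, ack: Z, more: Z}}

rec Z ↦ rec Z  (rec unchanged)
  &{ack,done} ↦ +{ack,done}  (external→internal)
    [ack]
      +{err,stop} ↦ &{err,stop}  (internal→external)
        [err]
          &{done,data,err} ↦ +{done,data,err}  (external→internal)
            [done]
              Z ↦ Z
            [data]
              Z ↦ Z
            [err]
              Z ↦ Z
        [stop]
          +{stop,more,ack} ↦ &{stop,more,ack}  (internal→external)
            [stop]
              Z ↦ Z
            [more]
              end ↦ end
            [ack]
              Z ↦ Z
    [done]
      ?Unit ↦ !Unit
        &{err,ack,more} ↦ +{err,ack,more}  (external→internal)
          [err]
            Z ↦ Z
          [ack]
            Z ↦ Z
          [more]
            Z ↦ Z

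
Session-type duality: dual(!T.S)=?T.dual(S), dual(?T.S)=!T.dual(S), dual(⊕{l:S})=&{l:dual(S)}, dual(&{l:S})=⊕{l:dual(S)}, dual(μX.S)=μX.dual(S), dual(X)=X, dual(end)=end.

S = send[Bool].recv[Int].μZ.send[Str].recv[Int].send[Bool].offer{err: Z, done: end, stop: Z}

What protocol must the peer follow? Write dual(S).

send[Bool] ↦ recv[Bool]
  recv[Int] ↦ send[Int]
    μZ ↦ μZ  (binder kept)
      send[Str] ↦ recv[Str]
        recv[Int] ↦ send[Int]
          send[Bool] ↦ recv[Bool]
            offer{err,done,stop} ↦ select{err,done,stop}  (external→internal)
              case err:
                dual(Z) = Z
              case done:
                dual(end) = end
              case stop:
                dual(Z) = Z

recv[Bool].send[Int].μZ.recv[Str].send[Int].recv[Bool].select{err: Z, done: end, stop: Z}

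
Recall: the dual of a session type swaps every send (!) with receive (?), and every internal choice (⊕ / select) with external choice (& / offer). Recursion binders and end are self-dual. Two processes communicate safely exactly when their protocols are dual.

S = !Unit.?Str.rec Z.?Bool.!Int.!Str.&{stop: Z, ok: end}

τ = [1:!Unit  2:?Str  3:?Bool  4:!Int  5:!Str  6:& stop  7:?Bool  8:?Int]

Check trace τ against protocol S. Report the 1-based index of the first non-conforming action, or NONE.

8

[1] !Unit  ok  state: ?Str.rec Z.…
[2] ?Str  ok  state: rec Z.…
[3] ?Bool  ok  state: !Int.!Str.&{stop: rec Z.…, ok: end}
[4] !Int  ok  state: !Str.&{stop: rec Z.…, ok: end}
[5] !Str  ok  state: &{stop: rec Z.…, ok: end}
[6] & stop  ok  state: rec Z.…
[7] ?Bool  ok  state: !Int.!Str.&{stop: rec Z.…, ok: end}
[8] got ?Int, protocol expects !Int  ✗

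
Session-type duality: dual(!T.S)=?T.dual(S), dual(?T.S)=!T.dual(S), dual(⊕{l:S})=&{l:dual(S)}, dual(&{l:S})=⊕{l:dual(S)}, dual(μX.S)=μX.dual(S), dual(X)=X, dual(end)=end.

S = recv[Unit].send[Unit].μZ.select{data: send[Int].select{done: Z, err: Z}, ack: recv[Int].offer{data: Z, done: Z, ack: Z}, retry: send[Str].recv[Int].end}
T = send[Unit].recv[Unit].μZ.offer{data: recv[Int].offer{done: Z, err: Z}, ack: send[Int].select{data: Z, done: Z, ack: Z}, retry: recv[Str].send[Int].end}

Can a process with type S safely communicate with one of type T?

YES

recv[Unit] ‖ send[Unit]  ok
  send[Unit] ‖ recv[Unit]  ok
    μZ ‖ μZ  ok (rec unchanged)
      select{data,ack,retry} ‖ offer{data,ack,retry}  ok labels match
        • data:
          send[Int] ‖ recv[Int]  ok
            select{done,err} ‖ offer{done,err}  ok labels match
              • done:
                Z ‖ Z  ok
              • err:
                Z ‖ Z  ok
        • ack:
          recv[Int] ‖ send[Int]  ok
            offer{data,done,ack} ‖ select{data,done,ack}  ok labels match
              • data:
                Z ‖ Z  ok
              • done:
                Z ‖ Z  ok
              • ack:
                Z ‖ Z  ok
        • retry:
          send[Str] ‖ recv[Str]  ok
            recv[Int] ‖ send[Int]  ok
              end ‖ end  ok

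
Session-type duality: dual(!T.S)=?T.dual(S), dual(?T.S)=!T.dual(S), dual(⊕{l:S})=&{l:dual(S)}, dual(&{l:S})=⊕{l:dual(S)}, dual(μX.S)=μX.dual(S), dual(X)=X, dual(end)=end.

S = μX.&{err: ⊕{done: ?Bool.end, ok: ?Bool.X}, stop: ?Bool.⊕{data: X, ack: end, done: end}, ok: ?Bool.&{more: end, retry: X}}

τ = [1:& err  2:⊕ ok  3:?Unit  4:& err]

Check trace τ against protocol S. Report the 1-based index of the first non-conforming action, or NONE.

3

step 1: & err  ok  state: ⊕{done: ?Bool.end, ok: ?Bool.μX.…}
step 2: ⊕ ok  ok  state: ?Bool.μX.…
step 3: got ?Unit, protocol expects ?Bool  ✗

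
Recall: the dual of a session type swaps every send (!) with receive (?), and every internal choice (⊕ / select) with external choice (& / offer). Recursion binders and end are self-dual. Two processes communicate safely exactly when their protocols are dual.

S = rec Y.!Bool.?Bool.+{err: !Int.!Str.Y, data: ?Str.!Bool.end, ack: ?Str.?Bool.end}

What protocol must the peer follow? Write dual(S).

rec Y = rec Y  (rec unchanged)
  !Bool = ?Bool
    ?Bool = !Bool
      +{err,data,ack} = &{err,data,ack}  (internal→external)
        [err]
          !Int = ?Int
            !Str = ?Str
              Y ↦ Y
        [data]
          ?Str = !Str
            !Bool = ?Bool
              end ↦ end
        [ack]
          ?Str = !Str
            ?Bool = !Bool
              end ↦ end

rec Y.?Bool.!Bool.&{err: ?Int.?Str.Y, data: !Str.?Bool.end, ack: !Str.!Bool.end}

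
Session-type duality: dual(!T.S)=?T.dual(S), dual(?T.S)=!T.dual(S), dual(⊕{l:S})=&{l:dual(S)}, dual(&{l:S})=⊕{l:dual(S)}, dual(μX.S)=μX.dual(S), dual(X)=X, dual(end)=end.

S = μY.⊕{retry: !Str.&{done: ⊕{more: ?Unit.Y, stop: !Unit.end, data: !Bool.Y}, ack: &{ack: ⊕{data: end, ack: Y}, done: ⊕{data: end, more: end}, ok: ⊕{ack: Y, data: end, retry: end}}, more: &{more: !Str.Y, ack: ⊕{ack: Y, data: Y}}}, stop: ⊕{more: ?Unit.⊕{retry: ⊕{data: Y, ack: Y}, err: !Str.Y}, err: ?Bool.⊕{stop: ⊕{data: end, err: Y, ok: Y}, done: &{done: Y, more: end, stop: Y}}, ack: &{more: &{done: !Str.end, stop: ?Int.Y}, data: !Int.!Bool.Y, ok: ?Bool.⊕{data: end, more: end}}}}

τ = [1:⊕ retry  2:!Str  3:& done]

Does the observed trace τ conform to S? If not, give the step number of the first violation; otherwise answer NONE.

NONE

@1 ⊕ retry  ok  now at !Str.&{done: ⊕{more: ?Unit.μY.…, stop: !Unit.end, data: !Bool.μY.…}, ack: &{ack: ⊕{data: end, ack: μY.…}, done: ⊕{data: end, more: end}, ok: ⊕{ack: μY.…, data: end, retry: end}}, more: &{more: !Str.μY.…, ack: ⊕{ack: μY.…, data: μY.…}}}
@2 !Str  ok  now at &{done: ⊕{more: ?Unit.μY.…, stop: !Unit.end, data: !Bool.μY.…}, ack: &{ack: ⊕{data: end, ack: μY.…}, done: ⊕{data: end, more: end}, ok: ⊕{ack: μY.…, data: end, retry: end}}, more: &{more: !Str.μY.…, ack: ⊕{ack: μY.…, data: μY.…}}}
@3 & done  ok  now at ⊕{more: ?Unit.μY.…, stop: !Unit.end, data: !Bool.μY.…}
trace exhausted — no violation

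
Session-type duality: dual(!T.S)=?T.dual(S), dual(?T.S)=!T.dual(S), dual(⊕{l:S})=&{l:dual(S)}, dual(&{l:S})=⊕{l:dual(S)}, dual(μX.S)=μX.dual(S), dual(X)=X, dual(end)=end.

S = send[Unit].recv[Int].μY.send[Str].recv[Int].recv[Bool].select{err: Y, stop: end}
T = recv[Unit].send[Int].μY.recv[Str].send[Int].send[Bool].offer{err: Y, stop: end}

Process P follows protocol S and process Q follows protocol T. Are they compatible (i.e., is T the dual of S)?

YES

send[Unit] vs recv[Unit]  ✓
  recv[Int] vs send[Int]  ✓
    μY vs μY  ✓ (binder kept)
      send[Str] vs recv[Str]  ✓
        recv[Int] vs send[Int]  ✓
          recv[Bool] vs send[Bool]  ✓
            select{err,stop} vs offer{err,stop}  ✓ label sets agree
              case err:
                Y vs Y  ✓
              case stop:
                end vs end  ✓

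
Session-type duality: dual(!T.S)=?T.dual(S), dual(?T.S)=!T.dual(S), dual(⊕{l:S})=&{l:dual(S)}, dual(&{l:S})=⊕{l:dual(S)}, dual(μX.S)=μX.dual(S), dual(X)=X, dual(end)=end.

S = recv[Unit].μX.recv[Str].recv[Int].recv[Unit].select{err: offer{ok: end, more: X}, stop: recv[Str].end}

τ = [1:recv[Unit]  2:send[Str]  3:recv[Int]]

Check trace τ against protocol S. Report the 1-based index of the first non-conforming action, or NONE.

2

@1 recv[Unit]  ✓  now at μX.…
@2 got send[Str], protocol expects recv[Str]  ✗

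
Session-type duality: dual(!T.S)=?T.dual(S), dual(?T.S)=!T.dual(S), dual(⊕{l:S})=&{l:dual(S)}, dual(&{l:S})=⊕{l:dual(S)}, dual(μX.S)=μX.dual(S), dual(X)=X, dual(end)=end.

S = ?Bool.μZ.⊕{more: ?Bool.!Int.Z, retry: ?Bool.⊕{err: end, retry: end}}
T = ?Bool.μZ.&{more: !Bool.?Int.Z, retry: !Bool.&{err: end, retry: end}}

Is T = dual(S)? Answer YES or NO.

NO

?Bool vs ?Bool  ✗ same direction on both sides — not dual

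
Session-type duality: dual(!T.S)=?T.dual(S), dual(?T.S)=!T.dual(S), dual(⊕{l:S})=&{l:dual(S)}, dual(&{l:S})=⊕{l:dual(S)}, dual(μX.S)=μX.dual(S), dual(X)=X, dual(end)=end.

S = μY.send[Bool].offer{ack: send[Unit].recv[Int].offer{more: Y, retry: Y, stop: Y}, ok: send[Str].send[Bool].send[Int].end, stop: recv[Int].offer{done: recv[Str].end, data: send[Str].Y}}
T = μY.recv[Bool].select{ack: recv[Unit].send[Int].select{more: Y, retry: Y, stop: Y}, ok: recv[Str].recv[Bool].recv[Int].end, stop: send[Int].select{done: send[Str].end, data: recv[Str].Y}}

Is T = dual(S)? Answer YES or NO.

μY ‖ μY  ✓ (μ self-dual)
  send[Bool] ‖ recv[Bool]  ✓
    offer{ack,ok,stop} ‖ select{ack,ok,stop}  ✓ label sets agree
      case ack:
        send[Unit] ‖ recv[Unit]  ✓
          recv[Int] ‖ send[Int]  ✓
            offer{more,retry,stop} ‖ select{more,retry,stop}  ✓ label sets agree
              case more:
                Y ‖ Y  ✓
              case retry:
                Y ‖ Y  ✓
              case stop:
                Y ‖ Y  ✓
      case ok:
        send[Str] ‖ recv[Str]  ✓
          send[Bool] ‖ recv[Bool]  ✓
            send[Int] ‖ recv[Int]  ✓
              end ‖ end  ✓
      case stop:
        recv[Int] ‖ send[Int]  ✓
          offer{done,data} ‖ select{done,data}  ✓ label sets agree
            case done:
              recv[Str] ‖ send[Str]  ✓
                end ‖ end  ✓
            case data:
              send[Str] ‖ recv[Str]  ✓
                Y ‖ Y  ✓

YES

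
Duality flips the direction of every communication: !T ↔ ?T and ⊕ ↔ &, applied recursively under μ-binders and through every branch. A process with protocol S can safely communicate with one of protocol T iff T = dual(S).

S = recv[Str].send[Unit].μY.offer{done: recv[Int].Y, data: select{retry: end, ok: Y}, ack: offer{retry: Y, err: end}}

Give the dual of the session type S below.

recv[Str] ↦ send[Str]
  send[Unit] ↦ recv[Unit]
    μY ↦ μY  (μ self-dual)
      offer{done,data,ack} ↦ select{done,data,ack}  (external→internal)
        • done:
          recv[Int] ↦ send[Int]
            Y ↦ Y
        • data:
          select{retry,ok} ↦ offer{retry,ok}  (⊕→&)
            • retry:
              end ↦ end
            • ok:
              Y ↦ Y
        • ack:
          offer{retry,err} ↦ select{retry,err}  (external→internal)
            • retry:
              Y ↦ Y
            • err:
              end ↦ end

send[Str].recv[Unit].μY.select{done: send[Int].Y, data: offer{retry: end, ok: Y}, ack: select{retry: Y, err: end}}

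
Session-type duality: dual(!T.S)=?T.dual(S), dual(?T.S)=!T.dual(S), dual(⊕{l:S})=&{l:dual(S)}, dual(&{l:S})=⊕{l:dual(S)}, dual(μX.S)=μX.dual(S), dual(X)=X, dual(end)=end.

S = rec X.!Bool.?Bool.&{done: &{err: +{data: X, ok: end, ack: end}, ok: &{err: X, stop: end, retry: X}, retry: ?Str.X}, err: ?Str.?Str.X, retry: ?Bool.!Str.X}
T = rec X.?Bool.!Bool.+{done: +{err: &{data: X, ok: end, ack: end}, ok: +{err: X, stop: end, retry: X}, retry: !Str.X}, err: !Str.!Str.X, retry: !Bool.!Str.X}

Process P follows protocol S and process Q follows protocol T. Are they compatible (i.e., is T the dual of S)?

rec X vs rec X  ok (binder kept)
  !Bool vs ?Bool  ok
    ?Bool vs !Bool  ok
      &{done,err,retry} vs +{done,err,retry}  ok label sets agree
        case done:
          &{err,ok,retry} vs +{err,ok,retry}  ok label sets agree
            case err:
              +{data,ok,ack} vs &{data,ok,ack}  ok label sets agree
                case data:
                  X vs X  ok
                case ok:
                  end vs end  ok
                case ack:
                  end vs end  ok
            case ok:
              &{err,stop,retry} vs +{err,stop,retry}  ok label sets agree
                case err:
                  X vs X  ok
                case stop:
                  end vs end  ok
                case retry:
                  X vs X  ok
            case retry:
              ?Str vs !Str  ok
                X vs X  ok
        case err:
          ?Str vs !Str  ok
            ?Str vs !Str  ok
              X vs X  ok
        case retry:
          ?Bool vs !Bool  ok
            !Str vs !Str  ✗ same direction on both sides — not dual

NO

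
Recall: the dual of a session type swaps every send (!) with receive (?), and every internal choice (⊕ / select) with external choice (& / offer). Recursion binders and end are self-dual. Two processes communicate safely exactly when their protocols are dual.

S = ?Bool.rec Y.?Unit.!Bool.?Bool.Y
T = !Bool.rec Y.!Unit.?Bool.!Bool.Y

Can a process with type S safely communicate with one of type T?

?Bool vs !Bool  match
  rec Y vs rec Y  match (binder kept)
    ?Unit vs !Unit  match
      !Bool vs ?Bool  match
        ?Bool vs !Bool  match
          Y vs Y  match

YES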